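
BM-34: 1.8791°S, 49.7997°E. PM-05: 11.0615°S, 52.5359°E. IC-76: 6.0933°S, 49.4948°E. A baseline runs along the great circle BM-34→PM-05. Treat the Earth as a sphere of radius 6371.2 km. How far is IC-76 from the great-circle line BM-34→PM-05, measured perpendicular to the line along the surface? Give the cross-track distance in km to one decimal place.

δ₁₃ = central angle BM-34→IC-76 = 0.073743 rad  (haversine)
θ₁₃ = bearing BM-34→IC-76 = 184.119°,  θ₁₂ = bearing BM-34→PM-05 = 163.642°
dₓₜ = R·arcsin(sin δ₁₃ · sin(θ₁₃ − θ₁₂)) = 6371.2·arcsin(0.07368·sin(20.477°)) = 164.229 km
|dₓₜ| = 164.229 km

164.2 km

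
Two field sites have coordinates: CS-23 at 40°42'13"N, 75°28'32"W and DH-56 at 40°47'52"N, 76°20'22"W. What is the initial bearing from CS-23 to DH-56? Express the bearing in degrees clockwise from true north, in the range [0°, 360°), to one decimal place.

CS-23: φ = +40.70361°, λ = -75.47556°
DH-56: φ = +40.79778°, λ = -76.33944°
Δλ = -0.8639°
y = sin Δλ · cos φ₂ = -0.011414
x = cos φ₁ sin φ₂ − sin φ₁ cos φ₂ cos Δλ = 0.001700
θ = atan2(y, x) = -81.5302° → 278.4698° (mod 360°)

278.5°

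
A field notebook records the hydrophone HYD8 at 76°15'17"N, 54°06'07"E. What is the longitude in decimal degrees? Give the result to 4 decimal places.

54° + 6′/60 + 7″/3600 = 54 + 0.10000 + 0.00194 = 54.1019°

54.1019°E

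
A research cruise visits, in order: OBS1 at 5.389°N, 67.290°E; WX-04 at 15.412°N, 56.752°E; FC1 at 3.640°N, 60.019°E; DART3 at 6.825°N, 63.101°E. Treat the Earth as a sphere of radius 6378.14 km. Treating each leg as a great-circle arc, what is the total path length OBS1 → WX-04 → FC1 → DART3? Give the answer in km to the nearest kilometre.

3455 km

OBS1→WX-04: c = 0.251460 rad, d = 1603.85 km
WX-04→FC1: c = 0.212988 rad, d = 1358.47 km
FC1→DART3: c = 0.077193 rad, d = 492.35 km
Total = 1603.85 + 1358.47 + 492.35 = 3454.66 km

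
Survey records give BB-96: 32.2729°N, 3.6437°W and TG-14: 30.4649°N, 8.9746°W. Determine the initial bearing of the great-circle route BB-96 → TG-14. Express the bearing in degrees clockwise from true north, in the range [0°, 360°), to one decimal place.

249.7°

Δλ = -5.3309°
y = sin Δλ · cos φ₂ = -0.080081
x = cos φ₁ sin φ₂ − sin φ₁ cos φ₂ cos Δλ = -0.029560
θ = atan2(y, x) = -110.2603° → 249.7397° (mod 360°)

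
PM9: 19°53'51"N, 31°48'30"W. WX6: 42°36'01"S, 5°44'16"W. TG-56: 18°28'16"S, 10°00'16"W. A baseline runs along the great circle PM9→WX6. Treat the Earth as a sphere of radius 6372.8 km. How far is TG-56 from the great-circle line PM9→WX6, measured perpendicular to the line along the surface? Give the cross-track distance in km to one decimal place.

764.8 km

PM9: φ = +19.89750°, λ = -31.80833°
WX6: φ = -42.60028°, λ = -5.73778°
TG-56: φ = -18.47111°, λ = -10.00444°
δ₁₃ = central angle PM9→TG-56 = 0.766662 rad  (haversine)
θ₁₃ = bearing PM9→TG-56 = 149.481°,  θ₁₂ = bearing PM9→WX6 = 159.419°
dₓₜ = R·arcsin(sin δ₁₃ · sin(θ₁₃ − θ₁₂)) = 6372.8·arcsin(0.69373·sin(-9.938°)) = -764.811 km
|dₓₜ| = 764.811 km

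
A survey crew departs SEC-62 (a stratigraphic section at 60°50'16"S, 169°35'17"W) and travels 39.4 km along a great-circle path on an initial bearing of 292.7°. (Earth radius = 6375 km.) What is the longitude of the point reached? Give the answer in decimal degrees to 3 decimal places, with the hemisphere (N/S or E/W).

SEC-62: φ = -60.83778°, λ = -169.58806°
δ = d/R = 39.4/6375 = 0.006180 rad
φ₂ = arcsin(sin φ₁ cos δ + cos φ₁ sin δ cos θ)
   = arcsin(-0.87324·0.99998 + 0.48728·0.00618·0.38591) = -60.69946°
λ₂ = λ₁ + atan2(sin θ sin δ cos φ₁, cos δ − sin φ₁ sin φ₂) = -170.25559°

170.256°W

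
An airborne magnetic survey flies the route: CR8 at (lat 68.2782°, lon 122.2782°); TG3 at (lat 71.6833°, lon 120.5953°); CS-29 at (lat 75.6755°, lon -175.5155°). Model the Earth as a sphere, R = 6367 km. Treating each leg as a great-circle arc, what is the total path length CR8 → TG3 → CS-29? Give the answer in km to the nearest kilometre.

CR8→TG3: c = 0.060269 rad, d = 383.73 km
TG3→CS-29: c = 0.304358 rad, d = 1937.85 km
Total = 383.73 + 1937.85 = 2321.58 km

2322 km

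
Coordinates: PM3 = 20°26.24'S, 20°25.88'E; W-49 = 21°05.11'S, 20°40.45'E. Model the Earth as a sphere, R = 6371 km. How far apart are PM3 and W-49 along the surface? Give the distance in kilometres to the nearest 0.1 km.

PM3: φ = -20.43733°, λ = +20.43133°
W-49: φ = -21.08517°, λ = +20.67417°
Δφ = -0.6478°,  Δλ = 0.2428°
a = sin²(Δφ/2) + cos φ₁ cos φ₂ sin²(Δλ/2) = 0.000036
c = 2·arcsin(√a) = 0.011981 rad = 0.6865°
d = R·c = 6371 × 0.011981 = 76.3 km

76.3 km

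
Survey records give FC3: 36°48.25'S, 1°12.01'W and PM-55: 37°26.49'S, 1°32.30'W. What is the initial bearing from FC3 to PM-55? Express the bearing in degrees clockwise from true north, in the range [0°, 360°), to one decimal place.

FC3: φ = -36.80417°, λ = -1.20017°
PM-55: φ = -37.44150°, λ = -1.53833°
Δλ = -0.3382°
y = sin Δλ · cos φ₂ = -0.004686
x = cos φ₁ sin φ₂ − sin φ₁ cos φ₂ cos Δλ = -0.011132
θ = atan2(y, x) = -157.1702° → 202.8298° (mod 360°)

202.8°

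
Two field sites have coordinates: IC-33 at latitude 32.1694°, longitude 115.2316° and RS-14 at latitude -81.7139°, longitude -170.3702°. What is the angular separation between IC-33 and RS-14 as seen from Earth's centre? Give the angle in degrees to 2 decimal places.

Δφ = -113.8833°,  Δλ = 74.3982°
a = sin²(Δφ/2) + cos φ₁ cos φ₂ sin²(Δλ/2) = 0.747028
c = 2·arcsin(√a) = 2.087546 rad = 119.6076°

119.61°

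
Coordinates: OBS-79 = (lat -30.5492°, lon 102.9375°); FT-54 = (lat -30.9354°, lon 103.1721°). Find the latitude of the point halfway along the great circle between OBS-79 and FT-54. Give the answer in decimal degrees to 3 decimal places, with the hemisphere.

Bx = cos φ₂ cos Δλ = 0.857740,  By = cos φ₂ sin Δλ = 0.003512
φₘ = atan2(sin φ₁ + sin φ₂, √((cos φ₁ + Bx)² + By²)) = -30.74235°
λₘ = λ₁ + atan2(By, cos φ₁ + Bx) = 103.05456°

30.742°S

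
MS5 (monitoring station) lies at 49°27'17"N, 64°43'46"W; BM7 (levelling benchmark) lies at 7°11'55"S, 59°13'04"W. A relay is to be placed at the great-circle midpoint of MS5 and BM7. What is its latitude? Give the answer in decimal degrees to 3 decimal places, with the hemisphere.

21.149°N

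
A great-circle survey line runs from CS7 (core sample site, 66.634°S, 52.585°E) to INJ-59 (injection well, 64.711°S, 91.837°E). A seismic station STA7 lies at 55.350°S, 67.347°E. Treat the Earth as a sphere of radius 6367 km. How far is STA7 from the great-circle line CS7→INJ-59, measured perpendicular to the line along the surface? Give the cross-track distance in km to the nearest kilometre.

δ₁₃ = central angle CS7→STA7 = 0.231922 rad  (haversine)
θ₁₃ = bearing CS7→STA7 = 39.072°,  θ₁₂ = bearing CS7→INJ-59 = 101.486°
dₓₜ = R·arcsin(sin δ₁₃ · sin(θ₁₃ − θ₁₂)) = 6367·arcsin(0.22985·sin(-62.415°)) = -1306.227 km
|dₓₜ| = 1306.227 km

1306 km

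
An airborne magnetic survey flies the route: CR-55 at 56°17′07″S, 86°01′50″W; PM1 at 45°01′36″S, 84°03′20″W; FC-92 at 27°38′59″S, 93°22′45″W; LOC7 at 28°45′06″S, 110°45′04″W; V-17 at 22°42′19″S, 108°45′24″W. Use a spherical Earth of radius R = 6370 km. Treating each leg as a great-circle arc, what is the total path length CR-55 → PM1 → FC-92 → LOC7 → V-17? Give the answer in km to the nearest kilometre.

5767 km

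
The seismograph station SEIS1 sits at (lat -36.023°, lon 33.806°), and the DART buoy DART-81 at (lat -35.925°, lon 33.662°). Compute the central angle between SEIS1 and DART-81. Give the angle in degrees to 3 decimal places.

0.152°

Δφ = 0.0980°,  Δλ = -0.1440°
a = sin²(Δφ/2) + cos φ₁ cos φ₂ sin²(Δλ/2) = 0.000002
c = 2·arcsin(√a) = 0.002658 rad = 0.1523°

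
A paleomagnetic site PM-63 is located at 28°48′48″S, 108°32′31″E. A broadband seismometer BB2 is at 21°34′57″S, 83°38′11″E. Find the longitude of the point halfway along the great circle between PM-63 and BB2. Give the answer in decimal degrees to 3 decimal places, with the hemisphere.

95.713°E

PM-63: φ = -28.81333°, λ = +108.54194°
BB2: φ = -21.58250°, λ = +83.63639°
Bx = cos φ₂ cos Δλ = 0.843412,  By = cos φ₂ sin Δλ = -0.391598
φₘ = atan2(sin φ₁ + sin φ₂, √((cos φ₁ + Bx)² + By²)) = -25.72689°
λₘ = λ₁ + atan2(By, cos φ₁ + Bx) = 95.71301°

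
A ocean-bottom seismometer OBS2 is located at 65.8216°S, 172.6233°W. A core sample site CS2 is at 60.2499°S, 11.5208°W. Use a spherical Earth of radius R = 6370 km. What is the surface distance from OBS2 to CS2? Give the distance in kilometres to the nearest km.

5909 km

Δφ = 5.5717°,  Δλ = 161.1025°
a = sin²(Δφ/2) + cos φ₁ cos φ₂ sin²(Δλ/2) = 0.200125
c = 2·arcsin(√a) = 0.927609 rad = 53.1481°
d = R·c = 6370 × 0.927609 = 5908.9 km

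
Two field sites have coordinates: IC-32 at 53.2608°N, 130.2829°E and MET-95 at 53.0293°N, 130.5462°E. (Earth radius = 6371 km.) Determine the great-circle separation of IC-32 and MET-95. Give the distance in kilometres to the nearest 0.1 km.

Δφ = -0.2315°,  Δλ = 0.2633°
a = sin²(Δφ/2) + cos φ₁ cos φ₂ sin²(Δλ/2) = 0.000006
c = 2·arcsin(√a) = 0.004891 rad = 0.2802°
d = R·c = 6371 × 0.004891 = 31.2 km

31.2 km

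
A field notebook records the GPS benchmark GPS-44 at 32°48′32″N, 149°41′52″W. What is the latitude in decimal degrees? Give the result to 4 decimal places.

32.8089°N

32° + 48′/60 + 32″/3600 = 32 + 0.80000 + 0.00889 = 32.8089°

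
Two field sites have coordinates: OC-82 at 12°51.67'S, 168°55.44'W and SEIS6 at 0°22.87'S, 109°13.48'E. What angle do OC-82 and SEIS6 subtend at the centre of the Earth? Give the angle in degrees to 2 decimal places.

81.97°

OC-82: φ = -12.86117°, λ = -168.92400°
SEIS6: φ = -0.38117°, λ = +109.22467°
Δφ = 12.4800°,  Δλ = -81.8513°
a = sin²(Δφ/2) + cos φ₁ cos φ₂ sin²(Δλ/2) = 0.430168
c = 2·arcsin(√a) = 1.430674 rad = 81.9716°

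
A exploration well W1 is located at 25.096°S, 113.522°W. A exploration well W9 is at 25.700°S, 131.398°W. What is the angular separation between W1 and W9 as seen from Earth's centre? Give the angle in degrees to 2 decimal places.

16.15°

Δφ = -0.6040°,  Δλ = -17.8760°
a = sin²(Δφ/2) + cos φ₁ cos φ₂ sin²(Δλ/2) = 0.019725
c = 2·arcsin(√a) = 0.281824 rad = 16.1473°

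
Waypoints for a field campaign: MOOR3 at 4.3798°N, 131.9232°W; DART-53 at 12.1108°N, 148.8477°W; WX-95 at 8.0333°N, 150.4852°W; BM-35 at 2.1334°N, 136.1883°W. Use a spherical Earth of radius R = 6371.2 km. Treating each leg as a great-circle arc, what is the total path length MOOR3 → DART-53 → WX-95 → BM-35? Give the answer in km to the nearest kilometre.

MOOR3→DART-53: c = 0.321738 rad, d = 2049.86 km
DART-53→WX-95: c = 0.076525 rad, d = 487.55 km
WX-95→BM-35: c = 0.268924 rad, d = 1713.37 km
Total = 2049.86 + 487.55 + 1713.37 = 4250.78 km

4251 km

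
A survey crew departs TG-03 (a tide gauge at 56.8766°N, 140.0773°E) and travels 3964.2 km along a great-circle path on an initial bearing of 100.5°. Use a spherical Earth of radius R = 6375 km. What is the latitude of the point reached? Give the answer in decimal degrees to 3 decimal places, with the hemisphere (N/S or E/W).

δ = d/R = 3964.2/6375 = 0.621835 rad
φ₂ = arcsin(sin φ₁ cos δ + cos φ₁ sin δ cos θ)
   = arcsin(0.83750·0.81281 + 0.54644·0.58253·-0.18224) = 38.51477°
λ₂ = λ₁ + atan2(sin θ sin δ cos φ₁, cos δ − sin φ₁ sin φ₂) = -172.86604°

38.515°N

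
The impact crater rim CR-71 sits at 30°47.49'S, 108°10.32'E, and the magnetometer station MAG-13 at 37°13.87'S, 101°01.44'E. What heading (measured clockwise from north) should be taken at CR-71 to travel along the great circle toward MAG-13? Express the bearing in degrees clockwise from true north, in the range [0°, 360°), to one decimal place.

CR-71: φ = -30.79150°, λ = +108.17200°
MAG-13: φ = -37.23117°, λ = +101.02400°
Δλ = -7.1480°
y = sin Δλ · cos φ₂ = -0.099073
x = cos φ₁ sin φ₂ − sin φ₁ cos φ₂ cos Δλ = -0.115325
θ = atan2(y, x) = -139.3347° → 220.6653° (mod 360°)

220.7°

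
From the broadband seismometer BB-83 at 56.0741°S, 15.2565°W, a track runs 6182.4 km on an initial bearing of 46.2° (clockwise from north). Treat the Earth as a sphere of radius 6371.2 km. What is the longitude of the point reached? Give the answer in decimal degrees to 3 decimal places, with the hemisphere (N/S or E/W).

21.781°E

δ = d/R = 6182.4/6371.2 = 0.970367 rad
φ₂ = arcsin(sin φ₁ cos δ + cos φ₁ sin δ cos θ)
   = arcsin(-0.82976·0.56500 + 0.55812·0.82509·0.69214) = -8.63152°
λ₂ = λ₁ + atan2(sin θ sin δ cos φ₁, cos δ − sin φ₁ sin φ₂) = 21.78127°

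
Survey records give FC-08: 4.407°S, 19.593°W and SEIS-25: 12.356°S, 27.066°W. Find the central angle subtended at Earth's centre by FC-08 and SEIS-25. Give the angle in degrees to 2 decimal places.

10.85°

Δφ = -7.9490°,  Δλ = -7.4730°
a = sin²(Δφ/2) + cos φ₁ cos φ₂ sin²(Δλ/2) = 0.008940
c = 2·arcsin(√a) = 0.189391 rad = 10.8513°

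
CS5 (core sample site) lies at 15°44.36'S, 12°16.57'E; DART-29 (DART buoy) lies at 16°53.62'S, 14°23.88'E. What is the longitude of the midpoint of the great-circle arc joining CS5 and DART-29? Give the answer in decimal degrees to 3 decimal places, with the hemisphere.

13.334°E

CS5: φ = -15.73933°, λ = +12.27617°
DART-29: φ = -16.89367°, λ = +14.39800°
Bx = cos φ₂ cos Δλ = 0.956190,  By = cos φ₂ sin Δλ = 0.035427
φₘ = atan2(sin φ₁ + sin φ₂, √((cos φ₁ + Bx)² + By²)) = -16.31915°
λₘ = λ₁ + atan2(By, cos φ₁ + Bx) = 13.33395°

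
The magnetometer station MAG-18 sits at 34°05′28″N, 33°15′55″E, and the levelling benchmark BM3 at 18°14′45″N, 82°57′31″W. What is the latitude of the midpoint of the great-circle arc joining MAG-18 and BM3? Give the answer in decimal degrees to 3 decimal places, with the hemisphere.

MAG-18: φ = +34.09111°, λ = +33.26528°
BM3: φ = +18.24583°, λ = -82.95861°
Bx = cos φ₂ cos Δλ = -0.419663,  By = cos φ₂ sin Δλ = -0.851971
φₘ = atan2(sin φ₁ + sin φ₂, √((cos φ₁ + Bx)² + By²)) = 42.75681°
λₘ = λ₁ + atan2(By, cos φ₁ + Bx) = -31.11896°

42.757°N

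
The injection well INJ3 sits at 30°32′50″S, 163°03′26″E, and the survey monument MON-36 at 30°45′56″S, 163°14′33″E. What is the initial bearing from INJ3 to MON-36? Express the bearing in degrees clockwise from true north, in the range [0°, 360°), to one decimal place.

143.9°

INJ3: φ = -30.54722°, λ = +163.05722°
MON-36: φ = -30.76556°, λ = +163.24250°
Δλ = 0.1853°
y = sin Δλ · cos φ₂ = 0.002779
x = cos φ₁ sin φ₂ − sin φ₁ cos φ₂ cos Δλ = -0.003813
θ = atan2(y, x) = 143.9177° → 143.9177° (mod 360°)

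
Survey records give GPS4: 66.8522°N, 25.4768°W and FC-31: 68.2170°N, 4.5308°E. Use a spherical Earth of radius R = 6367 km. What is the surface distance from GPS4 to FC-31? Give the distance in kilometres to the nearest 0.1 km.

1270.3 km

Δφ = 1.3648°,  Δλ = 30.0076°
a = sin²(Δφ/2) + cos φ₁ cos φ₂ sin²(Δλ/2) = 0.009919
c = 2·arcsin(√a) = 0.199516 rad = 11.4314°
d = R·c = 6367 × 0.199516 = 1270.3 km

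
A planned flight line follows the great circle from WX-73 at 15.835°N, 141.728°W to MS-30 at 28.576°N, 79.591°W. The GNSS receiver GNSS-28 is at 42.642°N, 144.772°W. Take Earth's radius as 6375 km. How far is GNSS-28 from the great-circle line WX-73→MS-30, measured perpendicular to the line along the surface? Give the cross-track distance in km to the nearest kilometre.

2818 km

δ₁₃ = central angle WX-73→GNSS-28 = 0.470080 rad  (haversine)
θ₁₃ = bearing WX-73→GNSS-28 = 355.053°,  θ₁₂ = bearing WX-73→MS-30 = 65.845°
dₓₜ = R·arcsin(sin δ₁₃ · sin(θ₁₃ − θ₁₂)) = 6375·arcsin(0.45296·sin(289.208°)) = -2817.711 km
|dₓₜ| = 2817.711 km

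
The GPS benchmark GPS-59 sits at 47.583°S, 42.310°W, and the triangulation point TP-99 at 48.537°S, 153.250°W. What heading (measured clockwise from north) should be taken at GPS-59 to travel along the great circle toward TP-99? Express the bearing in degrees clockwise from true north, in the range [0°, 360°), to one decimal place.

222.3°

Δλ = -110.9400°
y = sin Δλ · cos φ₂ = -0.618406
x = cos φ₁ sin φ₂ − sin φ₁ cos φ₂ cos Δλ = -0.680177
θ = atan2(y, x) = -137.7234° → 222.2766° (mod 360°)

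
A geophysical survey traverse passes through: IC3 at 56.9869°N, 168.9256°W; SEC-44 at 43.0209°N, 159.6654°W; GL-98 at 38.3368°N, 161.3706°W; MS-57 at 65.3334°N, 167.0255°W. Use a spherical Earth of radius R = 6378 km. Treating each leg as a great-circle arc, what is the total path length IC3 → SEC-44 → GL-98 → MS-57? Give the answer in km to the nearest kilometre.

5255 km

IC3→SEC-44: c = 0.264406 rad, d = 1686.38 km
SEC-44→GL-98: c = 0.084806 rad, d = 540.89 km
GL-98→MS-57: c = 0.474677 rad, d = 3027.49 km
Total = 1686.38 + 540.89 + 3027.49 = 5254.76 km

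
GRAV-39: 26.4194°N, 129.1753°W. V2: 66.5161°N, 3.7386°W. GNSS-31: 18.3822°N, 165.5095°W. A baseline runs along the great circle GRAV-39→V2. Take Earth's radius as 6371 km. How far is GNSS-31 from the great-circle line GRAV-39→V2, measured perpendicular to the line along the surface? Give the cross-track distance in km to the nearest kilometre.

3420 km

δ₁₃ = central angle GRAV-39→GNSS-31 = 0.600696 rad  (haversine)
θ₁₃ = bearing GRAV-39→GNSS-31 = 264.138°,  θ₁₂ = bearing GRAV-39→V2 = 19.357°
dₓₜ = R·arcsin(sin δ₁₃ · sin(θ₁₃ − θ₁₂)) = 6371·arcsin(0.56522·sin(244.782°)) = -3419.639 km
|dₓₜ| = 3419.639 km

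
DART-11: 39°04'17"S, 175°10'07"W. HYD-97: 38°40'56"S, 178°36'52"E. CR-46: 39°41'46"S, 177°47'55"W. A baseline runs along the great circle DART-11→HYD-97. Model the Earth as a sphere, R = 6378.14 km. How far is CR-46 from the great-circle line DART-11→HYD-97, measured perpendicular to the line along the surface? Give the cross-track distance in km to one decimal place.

DART-11: φ = -39.07139°, λ = -175.16861°
HYD-97: φ = -38.68222°, λ = +178.61444°
CR-46: φ = -39.69611°, λ = -177.79861°
δ₁₃ = central angle DART-11→CR-46 = 0.037114 rad  (haversine)
θ₁₃ = bearing DART-11→CR-46 = 252.085°,  θ₁₂ = bearing DART-11→HYD-97 = 272.640°
dₓₜ = R·arcsin(sin δ₁₃ · sin(θ₁₃ − θ₁₂)) = 6378.14·arcsin(0.03711·sin(-20.556°)) = -83.100 km
|dₓₜ| = 83.100 km

83.1 km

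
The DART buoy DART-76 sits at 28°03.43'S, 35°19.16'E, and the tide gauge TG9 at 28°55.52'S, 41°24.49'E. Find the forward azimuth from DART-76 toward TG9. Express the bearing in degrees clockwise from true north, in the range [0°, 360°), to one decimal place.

DART-76: φ = -28.05717°, λ = +35.31933°
TG9: φ = -28.92533°, λ = +41.40817°
Δλ = 6.0888°
y = sin Δλ · cos φ₂ = 0.092838
x = cos φ₁ sin φ₂ − sin φ₁ cos φ₂ cos Δλ = -0.017474
θ = atan2(y, x) = 100.6596° → 100.6596° (mod 360°)

100.7°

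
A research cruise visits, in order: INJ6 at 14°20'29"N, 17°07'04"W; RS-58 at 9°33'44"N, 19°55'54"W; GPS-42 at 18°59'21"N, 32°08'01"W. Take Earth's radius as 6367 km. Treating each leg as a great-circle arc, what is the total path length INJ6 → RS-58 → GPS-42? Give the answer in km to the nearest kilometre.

2292 km

INJ6: φ = +14.34139°, λ = -17.11778°
RS-58: φ = +9.56222°, λ = -19.93167°
GPS-42: φ = +18.98917°, λ = -32.13361°
INJ6→RS-58: c = 0.096253 rad, d = 612.84 km
RS-58→GPS-42: c = 0.263708 rad, d = 1679.03 km
Total = 612.84 + 1679.03 = 2291.87 km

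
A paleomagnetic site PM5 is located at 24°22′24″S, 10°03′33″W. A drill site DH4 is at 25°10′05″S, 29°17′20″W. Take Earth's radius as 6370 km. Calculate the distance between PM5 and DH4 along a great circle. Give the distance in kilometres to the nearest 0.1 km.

1941.6 km

PM5: φ = -24.37333°, λ = -10.05917°
DH4: φ = -25.16806°, λ = -29.28889°
Δφ = -0.7947°,  Δλ = -19.2297°
a = sin²(Δφ/2) + cos φ₁ cos φ₂ sin²(Δλ/2) = 0.023047
c = 2·arcsin(√a) = 0.304800 rad = 17.4638°
d = R·c = 6370 × 0.304800 = 1941.6 km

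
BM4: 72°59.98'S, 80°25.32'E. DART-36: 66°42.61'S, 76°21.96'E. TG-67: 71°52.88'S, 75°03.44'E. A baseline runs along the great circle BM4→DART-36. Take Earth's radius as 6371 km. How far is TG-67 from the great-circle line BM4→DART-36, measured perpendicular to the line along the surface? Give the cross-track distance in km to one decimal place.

150.5 km

BM4: φ = -72.99967°, λ = +80.42200°
DART-36: φ = -66.71017°, λ = +76.36600°
TG-67: φ = -71.88133°, λ = +75.05733°
δ₁₃ = central angle BM4→TG-67 = 0.034316 rad  (haversine)
θ₁₃ = bearing BM4→TG-67 = 302.066°,  θ₁₂ = bearing BM4→DART-36 = 345.560°
dₓₜ = R·arcsin(sin δ₁₃ · sin(θ₁₃ − θ₁₂)) = 6371·arcsin(0.03431·sin(-43.494°)) = -150.464 km
|dₓₜ| = 150.464 km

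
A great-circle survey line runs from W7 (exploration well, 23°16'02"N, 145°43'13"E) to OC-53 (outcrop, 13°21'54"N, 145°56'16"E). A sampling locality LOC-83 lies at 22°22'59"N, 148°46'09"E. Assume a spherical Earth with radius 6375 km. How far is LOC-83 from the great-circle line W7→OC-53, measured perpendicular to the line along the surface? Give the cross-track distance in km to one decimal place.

311.5 km

W7: φ = +23.26722°, λ = +145.72028°
OC-53: φ = +13.36500°, λ = +145.93778°
LOC-83: φ = +22.38306°, λ = +148.76917°
δ₁₃ = central angle W7→LOC-83 = 0.051415 rad  (haversine)
θ₁₃ = bearing W7→LOC-83 = 106.870°,  θ₁₂ = bearing W7→OC-53 = 178.770°
dₓₜ = R·arcsin(sin δ₁₃ · sin(θ₁₃ − θ₁₂)) = 6375·arcsin(0.05139·sin(-71.900°)) = -311.538 km
|dₓₜ| = 311.538 km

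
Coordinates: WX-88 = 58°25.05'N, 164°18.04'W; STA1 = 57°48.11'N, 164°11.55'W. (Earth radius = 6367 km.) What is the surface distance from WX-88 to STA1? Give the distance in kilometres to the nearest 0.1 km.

68.7 km

WX-88: φ = +58.41750°, λ = -164.30067°
STA1: φ = +57.80183°, λ = -164.19250°
Δφ = -0.6157°,  Δλ = 0.1082°
a = sin²(Δφ/2) + cos φ₁ cos φ₂ sin²(Δλ/2) = 0.000029
c = 2·arcsin(√a) = 0.010792 rad = 0.6183°
d = R·c = 6367 × 0.010792 = 68.7 km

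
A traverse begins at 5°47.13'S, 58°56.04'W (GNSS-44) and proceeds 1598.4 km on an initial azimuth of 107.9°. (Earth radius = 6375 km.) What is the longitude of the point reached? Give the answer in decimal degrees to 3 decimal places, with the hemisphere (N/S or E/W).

GNSS-44: φ = -5.78550°, λ = -58.93400°
δ = d/R = 1598.4/6375 = 0.250729 rad
φ₂ = arcsin(sin φ₁ cos δ + cos φ₁ sin δ cos θ)
   = arcsin(-0.10080·0.96873 + 0.99491·0.24811·-0.30736) = -9.99269°
λ₂ = λ₁ + atan2(sin θ sin δ cos φ₁, cos δ − sin φ₁ sin φ₂) = -45.06295°

45.063°W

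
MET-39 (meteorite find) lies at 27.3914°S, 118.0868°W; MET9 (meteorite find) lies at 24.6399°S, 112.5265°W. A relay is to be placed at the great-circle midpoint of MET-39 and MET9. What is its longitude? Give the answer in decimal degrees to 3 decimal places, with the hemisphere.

Bx = cos φ₂ cos Δλ = 0.904669,  By = cos φ₂ sin Δλ = 0.088071
φₘ = atan2(sin φ₁ + sin φ₂, √((cos φ₁ + Bx)² + By²)) = -26.04225°
λₘ = λ₁ + atan2(By, cos φ₁ + Bx) = -115.27404°

115.274°W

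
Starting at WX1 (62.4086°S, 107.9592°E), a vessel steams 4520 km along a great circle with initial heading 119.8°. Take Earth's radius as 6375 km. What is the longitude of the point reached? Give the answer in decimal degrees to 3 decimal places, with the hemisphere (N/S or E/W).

δ = d/R = 4520/6375 = 0.709020 rad
φ₂ = arcsin(sin φ₁ cos δ + cos φ₁ sin δ cos θ)
   = arcsin(-0.88627·0.75900 + 0.46316·0.65109·-0.49697) = -55.34084°
λ₂ = λ₁ + atan2(sin θ sin δ cos φ₁, cos δ − sin φ₁ sin φ₂) = -168.58009°

168.580°W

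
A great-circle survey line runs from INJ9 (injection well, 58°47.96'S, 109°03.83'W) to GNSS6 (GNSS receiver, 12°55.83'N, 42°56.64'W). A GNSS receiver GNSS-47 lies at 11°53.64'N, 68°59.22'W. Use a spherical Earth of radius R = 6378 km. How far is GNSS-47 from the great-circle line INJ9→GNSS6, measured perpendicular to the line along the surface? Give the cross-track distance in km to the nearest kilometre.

2488 km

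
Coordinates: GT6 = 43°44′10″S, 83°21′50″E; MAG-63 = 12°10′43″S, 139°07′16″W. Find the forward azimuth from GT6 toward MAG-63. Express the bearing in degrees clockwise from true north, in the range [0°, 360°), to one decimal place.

GT6: φ = -43.73611°, λ = +83.36389°
MAG-63: φ = -12.17861°, λ = -139.12111°
Δλ = 137.5150°
y = sin Δλ · cos φ₂ = 0.660197
x = cos φ₁ sin φ₂ − sin φ₁ cos φ₂ cos Δλ = -0.650781
θ = atan2(y, x) = 134.5885° → 134.5885° (mod 360°)

134.6°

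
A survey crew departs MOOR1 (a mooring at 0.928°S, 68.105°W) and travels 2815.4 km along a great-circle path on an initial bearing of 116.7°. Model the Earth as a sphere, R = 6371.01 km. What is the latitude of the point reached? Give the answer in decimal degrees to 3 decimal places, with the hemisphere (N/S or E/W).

11.933°S

δ = d/R = 2815.4/6371.01 = 0.441908 rad
φ₂ = arcsin(sin φ₁ cos δ + cos φ₁ sin δ cos θ)
   = arcsin(-0.01620·0.90394 + 0.99987·0.42766·-0.44932) = -11.93330°
λ₂ = λ₁ + atan2(sin θ sin δ cos φ₁, cos δ − sin φ₁ sin φ₂) = -45.11921°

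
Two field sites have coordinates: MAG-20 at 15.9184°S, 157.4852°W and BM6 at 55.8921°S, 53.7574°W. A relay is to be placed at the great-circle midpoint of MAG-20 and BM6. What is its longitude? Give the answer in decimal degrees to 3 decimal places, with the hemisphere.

Bx = cos φ₂ cos Δλ = -0.133072,  By = cos φ₂ sin Δλ = 0.544735
φₘ = atan2(sin φ₁ + sin φ₂, √((cos φ₁ + Bx)² + By²)) = -48.02485°
λₘ = λ₁ + atan2(By, cos φ₁ + Bx) = -124.16305°

124.163°W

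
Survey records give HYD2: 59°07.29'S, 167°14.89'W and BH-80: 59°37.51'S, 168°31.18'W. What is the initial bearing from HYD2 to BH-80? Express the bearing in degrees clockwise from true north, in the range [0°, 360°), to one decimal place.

HYD2: φ = -59.12150°, λ = -167.24817°
BH-80: φ = -59.62517°, λ = -168.51967°
Δλ = -1.2715°
y = sin Δλ · cos φ₂ = -0.011221
x = cos φ₁ sin φ₂ − sin φ₁ cos φ₂ cos Δλ = -0.008897
θ = atan2(y, x) = -128.4129° → 231.5871° (mod 360°)

231.6°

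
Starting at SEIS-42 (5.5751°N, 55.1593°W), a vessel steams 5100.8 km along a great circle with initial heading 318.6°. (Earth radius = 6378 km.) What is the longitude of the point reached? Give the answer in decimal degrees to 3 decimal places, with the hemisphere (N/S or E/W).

δ = d/R = 5100.8/6378 = 0.799749 rad
φ₂ = arcsin(sin φ₁ cos δ + cos φ₁ sin δ cos θ)
   = arcsin(0.09715·0.69689 + 0.99527·0.71718·0.75011) = 37.09394°
λ₂ = λ₁ + atan2(sin θ sin δ cos φ₁, cos δ − sin φ₁ sin φ₂) = -91.64335°

91.643°W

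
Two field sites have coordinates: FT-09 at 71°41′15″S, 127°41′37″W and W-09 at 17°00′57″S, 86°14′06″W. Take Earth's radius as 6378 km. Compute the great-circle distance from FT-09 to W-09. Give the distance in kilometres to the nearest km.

6657 km

FT-09: φ = -71.68750°, λ = -127.69361°
W-09: φ = -17.01583°, λ = -86.23500°
Δφ = 54.6717°,  Δλ = 41.4586°
a = sin²(Δφ/2) + cos φ₁ cos φ₂ sin²(Δλ/2) = 0.248510
c = 2·arcsin(√a) = 1.043753 rad = 59.8027°
d = R·c = 6378 × 1.043753 = 6657.1 km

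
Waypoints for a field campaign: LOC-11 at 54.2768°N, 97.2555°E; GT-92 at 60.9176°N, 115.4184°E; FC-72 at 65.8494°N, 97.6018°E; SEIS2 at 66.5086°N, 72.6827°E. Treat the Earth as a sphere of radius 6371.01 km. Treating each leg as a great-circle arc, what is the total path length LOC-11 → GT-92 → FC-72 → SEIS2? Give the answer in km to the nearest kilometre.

LOC-11→GT-92: c = 0.204562 rad, d = 1303.27 km
GT-92→FC-72: c = 0.162906 rad, d = 1037.87 km
FC-72→SEIS2: c = 0.174859 rad, d = 1114.03 km
Total = 1303.27 + 1037.87 + 1114.03 = 3455.17 km

3455 km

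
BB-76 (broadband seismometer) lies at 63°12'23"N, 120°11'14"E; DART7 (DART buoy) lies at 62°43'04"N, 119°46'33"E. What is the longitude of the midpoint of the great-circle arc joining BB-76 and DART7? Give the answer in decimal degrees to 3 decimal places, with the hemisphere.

BB-76: φ = +63.20639°, λ = +120.18722°
DART7: φ = +62.71778°, λ = +119.77583°
Bx = cos φ₂ cos Δλ = 0.458362,  By = cos φ₂ sin Δλ = -0.003291
φₘ = atan2(sin φ₁ + sin φ₂, √((cos φ₁ + Bx)² + By²)) = 62.96223°
λₘ = λ₁ + atan2(By, cos φ₁ + Bx) = 119.97981°

119.980°E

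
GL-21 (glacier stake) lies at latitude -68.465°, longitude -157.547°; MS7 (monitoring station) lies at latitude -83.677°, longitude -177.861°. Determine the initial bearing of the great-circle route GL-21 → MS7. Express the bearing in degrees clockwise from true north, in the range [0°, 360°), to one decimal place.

188.1°

Δλ = -20.3140°
y = sin Δλ · cos φ₂ = -0.038234
x = cos φ₁ sin φ₂ − sin φ₁ cos φ₂ cos Δλ = -0.268763
θ = atan2(y, x) = -171.9034° → 188.0966° (mod 360°)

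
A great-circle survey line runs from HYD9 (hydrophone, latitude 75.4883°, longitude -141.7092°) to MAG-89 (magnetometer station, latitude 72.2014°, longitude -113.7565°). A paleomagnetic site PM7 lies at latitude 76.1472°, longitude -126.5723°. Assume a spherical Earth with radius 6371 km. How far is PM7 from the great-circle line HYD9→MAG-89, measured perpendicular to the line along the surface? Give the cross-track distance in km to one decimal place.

185.6 km

δ₁₃ = central angle HYD9→PM7 = 0.065551 rad  (haversine)
θ₁₃ = bearing HYD9→PM7 = 72.643°,  θ₁₂ = bearing HYD9→MAG-89 = 99.046°
dₓₜ = R·arcsin(sin δ₁₃ · sin(θ₁₃ − θ₁₂)) = 6371·arcsin(0.06550·sin(-26.404°)) = -185.607 km
|dₓₜ| = 185.607 km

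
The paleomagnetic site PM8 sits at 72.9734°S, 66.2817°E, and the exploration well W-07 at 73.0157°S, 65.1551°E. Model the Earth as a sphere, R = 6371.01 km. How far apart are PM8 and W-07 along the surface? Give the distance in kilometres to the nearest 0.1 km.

36.9 km

Δφ = -0.0423°,  Δλ = -1.1266°
a = sin²(Δφ/2) + cos φ₁ cos φ₂ sin²(Δλ/2) = 0.000008
c = 2·arcsin(√a) = 0.005798 rad = 0.3322°
d = R·c = 6371.01 × 0.005798 = 36.9 km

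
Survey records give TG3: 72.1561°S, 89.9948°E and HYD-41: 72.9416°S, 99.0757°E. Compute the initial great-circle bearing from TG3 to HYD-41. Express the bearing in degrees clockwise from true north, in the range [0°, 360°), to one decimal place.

Δλ = 9.0809°
y = sin Δλ · cos φ₂ = 0.046299
x = cos φ₁ sin φ₂ − sin φ₁ cos φ₂ cos Δλ = -0.017209
θ = atan2(y, x) = 110.3898° → 110.3898° (mod 360°)

110.4°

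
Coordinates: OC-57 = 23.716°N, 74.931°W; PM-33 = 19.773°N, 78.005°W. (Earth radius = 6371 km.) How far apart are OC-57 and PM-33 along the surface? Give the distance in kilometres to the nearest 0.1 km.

541.3 km

Δφ = -3.9430°,  Δλ = -3.0740°
a = sin²(Δφ/2) + cos φ₁ cos φ₂ sin²(Δλ/2) = 0.001803
c = 2·arcsin(√a) = 0.084958 rad = 4.8677°
d = R·c = 6371 × 0.084958 = 541.3 km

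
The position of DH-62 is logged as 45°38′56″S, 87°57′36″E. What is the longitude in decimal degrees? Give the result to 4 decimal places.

87° + 57′/60 + 36″/3600 = 87 + 0.95000 + 0.01000 = 87.9600°

87.9600°E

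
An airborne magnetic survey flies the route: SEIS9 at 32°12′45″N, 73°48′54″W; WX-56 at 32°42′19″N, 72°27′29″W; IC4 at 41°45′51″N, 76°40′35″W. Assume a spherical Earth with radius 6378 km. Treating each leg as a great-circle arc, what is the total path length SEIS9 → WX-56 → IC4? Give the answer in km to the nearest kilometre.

SEIS9: φ = +32.21250°, λ = -73.81500°
WX-56: φ = +32.70528°, λ = -72.45806°
IC4: φ = +41.76417°, λ = -76.67639°
SEIS9→WX-56: c = 0.021755 rad, d = 138.76 km
WX-56→IC4: c = 0.168564 rad, d = 1075.10 km
Total = 138.76 + 1075.10 = 1213.85 km

1214 km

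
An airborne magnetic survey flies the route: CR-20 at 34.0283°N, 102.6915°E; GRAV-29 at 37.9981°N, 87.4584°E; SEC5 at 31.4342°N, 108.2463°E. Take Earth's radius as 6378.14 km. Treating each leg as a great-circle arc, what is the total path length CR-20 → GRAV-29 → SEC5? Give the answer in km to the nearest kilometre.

3471 km

CR-20→GRAV-29: c = 0.225626 rad, d = 1439.07 km
GRAV-29→SEC5: c = 0.318604 rad, d = 2032.10 km
Total = 1439.07 + 2032.10 = 3471.18 km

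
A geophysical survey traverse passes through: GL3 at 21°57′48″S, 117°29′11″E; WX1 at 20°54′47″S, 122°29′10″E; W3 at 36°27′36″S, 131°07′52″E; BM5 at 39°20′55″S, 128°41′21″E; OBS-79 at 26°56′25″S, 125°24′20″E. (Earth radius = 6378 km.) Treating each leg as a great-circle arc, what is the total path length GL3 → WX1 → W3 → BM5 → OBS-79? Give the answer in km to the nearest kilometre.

4255 km

GL3: φ = -21.96333°, λ = +117.48639°
WX1: φ = -20.91306°, λ = +122.48611°
W3: φ = -36.46000°, λ = +131.13111°
BM5: φ = -39.34861°, λ = +128.68917°
OBS-79: φ = -26.94028°, λ = +125.40556°
GL3→WX1: c = 0.083262 rad, d = 531.04 km
WX1→W3: c = 0.301556 rad, d = 1923.32 km
W3→BM5: c = 0.060596 rad, d = 386.48 km
BM5→OBS-79: c = 0.221772 rad, d = 1414.46 km
Total = 531.04 + 1923.32 + 386.48 + 1414.46 = 4255.31 km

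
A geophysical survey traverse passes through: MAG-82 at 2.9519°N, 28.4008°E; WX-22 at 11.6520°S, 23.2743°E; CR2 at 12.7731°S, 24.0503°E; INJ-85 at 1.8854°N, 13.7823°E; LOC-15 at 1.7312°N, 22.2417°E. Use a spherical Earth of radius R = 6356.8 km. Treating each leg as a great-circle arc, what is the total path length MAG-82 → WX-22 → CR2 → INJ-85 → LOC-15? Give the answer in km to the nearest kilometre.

MAG-82→WX-22: c = 0.269968 rad, d = 1716.13 km
WX-22→CR2: c = 0.023624 rad, d = 150.17 km
CR2→INJ-85: c = 0.311611 rad, d = 1980.85 km
INJ-85→LOC-15: c = 0.147595 rad, d = 938.23 km
Total = 1716.13 + 150.17 + 1980.85 + 938.23 = 4785.39 km

4785 km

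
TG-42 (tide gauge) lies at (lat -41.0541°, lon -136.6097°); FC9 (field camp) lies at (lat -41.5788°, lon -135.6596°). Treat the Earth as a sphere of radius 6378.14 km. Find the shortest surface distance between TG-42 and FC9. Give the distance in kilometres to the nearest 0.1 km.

98.6 km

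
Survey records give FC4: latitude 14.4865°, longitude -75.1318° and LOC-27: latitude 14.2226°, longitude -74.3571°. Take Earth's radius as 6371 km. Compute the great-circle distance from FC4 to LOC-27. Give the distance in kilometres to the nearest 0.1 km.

88.5 km

Δφ = -0.2639°,  Δλ = 0.7747°
a = sin²(Δφ/2) + cos φ₁ cos φ₂ sin²(Δλ/2) = 0.000048
c = 2·arcsin(√a) = 0.013885 rad = 0.7956°
d = R·c = 6371 × 0.013885 = 88.5 km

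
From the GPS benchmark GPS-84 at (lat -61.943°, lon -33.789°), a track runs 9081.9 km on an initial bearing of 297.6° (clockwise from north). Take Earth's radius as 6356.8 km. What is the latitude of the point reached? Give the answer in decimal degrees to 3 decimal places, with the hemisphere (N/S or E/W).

δ = d/R = 9081.9/6356.8 = 1.428691 rad
φ₂ = arcsin(sin φ₁ cos δ + cos φ₁ sin δ cos θ)
   = arcsin(-0.88248·0.14163 + 0.47035·0.98992·0.46330) = 5.20565°
λ₂ = λ₁ + atan2(sin θ sin δ cos φ₁, cos δ − sin φ₁ sin φ₂) = -95.54060°

5.206°N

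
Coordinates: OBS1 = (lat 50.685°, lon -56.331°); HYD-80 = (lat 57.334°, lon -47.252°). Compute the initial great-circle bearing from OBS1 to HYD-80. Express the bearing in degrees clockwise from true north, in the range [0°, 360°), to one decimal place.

Δλ = 9.0790°
y = sin Δλ · cos φ₂ = 0.085169
x = cos φ₁ sin φ₂ − sin φ₁ cos φ₂ cos Δλ = 0.121018
θ = atan2(y, x) = 35.1367° → 35.1367° (mod 360°)

35.1°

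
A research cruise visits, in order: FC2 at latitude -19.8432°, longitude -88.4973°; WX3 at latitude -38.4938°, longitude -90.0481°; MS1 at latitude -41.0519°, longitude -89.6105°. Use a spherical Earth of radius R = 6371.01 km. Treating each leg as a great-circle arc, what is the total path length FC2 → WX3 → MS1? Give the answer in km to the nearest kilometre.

2366 km

FC2→WX3: c = 0.326357 rad, d = 2079.22 km
WX3→MS1: c = 0.045031 rad, d = 286.89 km
Total = 2079.22 + 286.89 = 2366.12 km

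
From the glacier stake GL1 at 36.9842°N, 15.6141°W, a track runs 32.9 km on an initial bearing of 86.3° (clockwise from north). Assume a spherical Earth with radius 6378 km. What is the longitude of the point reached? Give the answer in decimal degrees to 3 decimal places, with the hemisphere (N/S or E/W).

15.245°W

δ = d/R = 32.9/6378 = 0.005158 rad
φ₂ = arcsin(sin φ₁ cos δ + cos φ₁ sin δ cos θ)
   = arcsin(0.60159·0.99999 + 0.79880·0.00516·0.06453) = 37.00270°
λ₂ = λ₁ + atan2(sin θ sin δ cos φ₁, cos δ − sin φ₁ sin φ₂) = -15.24479°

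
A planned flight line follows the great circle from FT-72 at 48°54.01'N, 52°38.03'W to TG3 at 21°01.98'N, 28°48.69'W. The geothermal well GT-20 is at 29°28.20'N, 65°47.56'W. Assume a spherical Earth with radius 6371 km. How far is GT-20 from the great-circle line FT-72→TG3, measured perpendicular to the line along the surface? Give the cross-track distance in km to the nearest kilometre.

FT-72: φ = +48.90017°, λ = -52.63383°
TG3: φ = +21.03300°, λ = -28.81150°
GT-20: φ = +29.47000°, λ = -65.79267°
δ₁₃ = central angle FT-72→GT-20 = 0.381734 rad  (haversine)
θ₁₃ = bearing FT-72→GT-20 = 212.143°,  θ₁₂ = bearing FT-72→TG3 = 137.227°
dₓₜ = R·arcsin(sin δ₁₃ · sin(θ₁₃ − θ₁₂)) = 6371·arcsin(0.37253·sin(74.916°)) = 2344.145 km
|dₓₜ| = 2344.145 km

2344 km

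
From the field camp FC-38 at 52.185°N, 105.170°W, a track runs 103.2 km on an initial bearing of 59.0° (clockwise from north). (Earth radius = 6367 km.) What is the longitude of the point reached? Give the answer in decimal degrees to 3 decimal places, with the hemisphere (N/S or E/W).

δ = d/R = 103.2/6367 = 0.016209 rad
φ₂ = arcsin(sin φ₁ cos δ + cos φ₁ sin δ cos θ)
   = arcsin(0.78999·0.99987 + 0.61311·0.01621·0.51504) = 52.65609°
λ₂ = λ₁ + atan2(sin θ sin δ cos φ₁, cos δ − sin φ₁ sin φ₂) = -103.85765°

103.858°W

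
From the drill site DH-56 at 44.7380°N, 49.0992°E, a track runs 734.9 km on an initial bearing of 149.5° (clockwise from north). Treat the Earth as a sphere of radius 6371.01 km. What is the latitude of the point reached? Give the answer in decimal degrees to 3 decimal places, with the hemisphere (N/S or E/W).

δ = d/R = 734.9/6371.01 = 0.115351 rad
φ₂ = arcsin(sin φ₁ cos δ + cos φ₁ sin δ cos θ)
   = arcsin(0.70387·0.99335 + 0.71033·0.11509·-0.86163) = 38.95761°
λ₂ = λ₁ + atan2(sin θ sin δ cos φ₁, cos δ − sin φ₁ sin φ₂) = 53.40739°

38.958°N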